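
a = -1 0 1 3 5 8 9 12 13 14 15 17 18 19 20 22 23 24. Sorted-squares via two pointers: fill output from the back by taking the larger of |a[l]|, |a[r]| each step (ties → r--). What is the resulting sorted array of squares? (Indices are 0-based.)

l=0 r=17: |-1|<=|24| out[17]=576, r--
l=0 r=16: |-1|<=|23| out[16]=529, r--
l=0 r=15: |-1|<=|22| out[15]=484, r--
l=0 r=14: |-1|<=|20| out[14]=400, r--
l=0 r=13: |-1|<=|19| out[13]=361, r--
l=0 r=12: |-1|<=|18| out[12]=324, r--
l=0 r=11: |-1|<=|17| out[11]=289, r--
l=0 r=10: |-1|<=|15| out[10]=225, r--
l=0 r=9: |-1|<=|14| out[9]=196, r--
l=0 r=8: |-1|<=|13| out[8]=169, r--
l=0 r=7: |-1|<=|12| out[7]=144, r--
l=0 r=6: |-1|<=|9| out[6]=81, r--
l=0 r=5: |-1|<=|8| out[5]=64, r--
l=0 r=4: |-1|<=|5| out[4]=25, r--
l=0 r=3: |-1|<=|3| out[3]=9, r--
l=0 r=2: |-1|<=|1| out[2]=1, r--
l=0 r=1: |-1|>|0| out[1]=1, l++
l=1 r=1: |0|<=|0| out[0]=0, r--

[0, 1, 1, 9, 25, 64, 81, 144, 169, 196, 225, 289, 324, 361, 400, 484, 529, 576]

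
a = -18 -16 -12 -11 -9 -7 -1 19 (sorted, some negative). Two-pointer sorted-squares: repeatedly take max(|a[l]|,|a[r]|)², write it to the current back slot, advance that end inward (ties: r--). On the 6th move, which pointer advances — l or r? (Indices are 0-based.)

l

l=0 r=7: |-18|<=|19| out[7]=361, r--
l=0 r=6: |-18|>|-1| out[6]=324, l++
l=1 r=6: |-16|>|-1| out[5]=256, l++
l=2 r=6: |-12|>|-1| out[4]=144, l++
l=3 r=6: |-11|>|-1| out[3]=121, l++
l=4 r=6: |-9|>|-1| out[2]=81, l++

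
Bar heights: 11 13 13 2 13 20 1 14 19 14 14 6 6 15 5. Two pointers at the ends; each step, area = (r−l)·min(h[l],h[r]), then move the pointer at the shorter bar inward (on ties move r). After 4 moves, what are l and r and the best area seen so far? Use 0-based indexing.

l=3, r=13, best area=156

[0,14] min(11,5)*14=70 best=70 * → r--
[0,13] min(11,15)*13=143 best=143 * → l++
[1,13] min(13,15)*12=156 best=156 * → l++
[2,13] min(13,15)*11=143 best=156 → l++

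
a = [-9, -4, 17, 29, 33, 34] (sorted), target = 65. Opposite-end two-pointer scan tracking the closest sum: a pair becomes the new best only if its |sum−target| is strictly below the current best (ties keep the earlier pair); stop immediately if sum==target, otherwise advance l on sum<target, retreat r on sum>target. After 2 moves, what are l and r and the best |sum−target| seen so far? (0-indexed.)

l=0 r=5: -9+34=25 d=40 *, l++
l=1 r=5: -4+34=30 d=35 *, l++

l=2, r=5, best |Δ|=35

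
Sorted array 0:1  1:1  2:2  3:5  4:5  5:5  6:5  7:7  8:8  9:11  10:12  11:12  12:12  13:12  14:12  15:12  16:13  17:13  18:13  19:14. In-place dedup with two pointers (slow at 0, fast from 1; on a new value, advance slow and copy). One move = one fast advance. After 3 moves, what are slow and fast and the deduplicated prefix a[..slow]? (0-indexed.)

slow=2, fast=4, prefix=[1, 2, 5]

(s=0,f=1) a[fast]=1=a[slow] dup → fast++
(s=0,f=2) a[fast]=2≠a[slow]=1 write a[1]=2 → slow++,fast++
(s=1,f=3) a[fast]=5≠a[slow]=2 write a[2]=5 → slow++,fast++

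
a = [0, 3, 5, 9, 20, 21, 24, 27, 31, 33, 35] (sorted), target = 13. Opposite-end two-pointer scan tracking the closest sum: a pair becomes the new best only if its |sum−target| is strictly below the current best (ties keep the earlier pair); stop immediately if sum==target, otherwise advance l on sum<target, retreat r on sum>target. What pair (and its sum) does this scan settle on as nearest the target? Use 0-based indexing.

l=0 r=10: 0+35=35 d=22 *, r--
l=0 r=9: 0+33=33 d=20 *, r--
l=0 r=8: 0+31=31 d=18 *, r--
l=0 r=7: 0+27=27 d=14 *, r--
l=0 r=6: 0+24=24 d=11 *, r--
l=0 r=5: 0+21=21 d=8 *, r--
l=0 r=4: 0+20=20 d=7 *, r--
l=0 r=3: 0+9=9 d=4 *, l++
l=1 r=3: 3+9=12 d=1 *, l++
l=2 r=3: 5+9=14 d=1, r--

pair (3, 9) with sum 12 (|Δ|=1)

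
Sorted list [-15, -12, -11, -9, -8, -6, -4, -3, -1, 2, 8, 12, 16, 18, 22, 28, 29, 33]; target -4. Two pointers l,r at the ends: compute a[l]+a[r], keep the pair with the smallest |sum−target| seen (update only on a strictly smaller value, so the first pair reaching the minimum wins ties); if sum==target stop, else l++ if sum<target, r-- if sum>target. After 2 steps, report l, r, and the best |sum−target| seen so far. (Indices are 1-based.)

l=1, r=16, best |Δ|=18

[1,18] -15+33=18 d=22 * → r--
[1,17] -15+29=14 d=18 * → r--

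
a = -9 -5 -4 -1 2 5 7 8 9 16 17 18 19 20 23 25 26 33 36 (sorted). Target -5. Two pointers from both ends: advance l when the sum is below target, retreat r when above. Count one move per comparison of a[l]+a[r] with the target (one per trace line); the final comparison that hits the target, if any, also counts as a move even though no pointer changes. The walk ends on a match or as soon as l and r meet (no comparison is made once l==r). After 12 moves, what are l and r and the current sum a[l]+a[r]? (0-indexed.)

[0,18] -9+36=27 >-5 → r--
[0,17] -9+33=24 >-5 → r--
[0,16] -9+26=17 >-5 → r--
[0,15] -9+25=16 >-5 → r--
[0,14] -9+23=14 >-5 → r--
[0,13] -9+20=11 >-5 → r--
[0,12] -9+19=10 >-5 → r--
[0,11] -9+18=9 >-5 → r--
[0,10] -9+17=8 >-5 → r--
[0,9] -9+16=7 >-5 → r--
[0,8] -9+9=0 >-5 → r--
[0,7] -9+8=-1 >-5 → r--

l=0, r=6, sum=-2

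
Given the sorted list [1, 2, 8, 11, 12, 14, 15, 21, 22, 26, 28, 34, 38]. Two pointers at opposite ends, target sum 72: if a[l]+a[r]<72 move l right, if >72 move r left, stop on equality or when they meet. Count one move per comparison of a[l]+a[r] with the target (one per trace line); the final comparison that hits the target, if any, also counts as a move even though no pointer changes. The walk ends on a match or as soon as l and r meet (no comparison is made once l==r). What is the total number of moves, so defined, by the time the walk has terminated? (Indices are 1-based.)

[1,13] 1+38=39 <72 → l++
[2,13] 2+38=40 <72 → l++
[3,13] 8+38=46 <72 → l++
[4,13] 11+38=49 <72 → l++
[5,13] 12+38=50 <72 → l++
[6,13] 14+38=52 <72 → l++
[7,13] 15+38=53 <72 → l++
[8,13] 21+38=59 <72 → l++
[9,13] 22+38=60 <72 → l++
[10,13] 26+38=64 <72 → l++
[11,13] 28+38=66 <72 → l++
[12,13] 34+38=72 → found

12 moves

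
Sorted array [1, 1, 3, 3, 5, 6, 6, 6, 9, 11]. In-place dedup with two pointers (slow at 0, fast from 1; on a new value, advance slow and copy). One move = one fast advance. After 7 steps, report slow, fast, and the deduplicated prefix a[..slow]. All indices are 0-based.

slow=3, fast=8, prefix=[1, 3, 5, 6]

slow=0 fast=1: a[fast]=1=a[slow] dup, fast++
slow=0 fast=2: a[fast]=3≠a[slow]=1 write a[1]=3, slow++,fast++
slow=1 fast=3: a[fast]=3=a[slow] dup, fast++
slow=1 fast=4: a[fast]=5≠a[slow]=3 write a[2]=5, slow++,fast++
slow=2 fast=5: a[fast]=6≠a[slow]=5 write a[3]=6, slow++,fast++
slow=3 fast=6: a[fast]=6=a[slow] dup, fast++
slow=3 fast=7: a[fast]=6=a[slow] dup, fast++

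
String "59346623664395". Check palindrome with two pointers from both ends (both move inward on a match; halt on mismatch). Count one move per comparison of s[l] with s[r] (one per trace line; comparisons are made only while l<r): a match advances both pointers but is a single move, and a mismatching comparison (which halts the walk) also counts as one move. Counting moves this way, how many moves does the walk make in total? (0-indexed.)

[0,13] '5'=='5' → l++,r--
[1,12] '9'=='9' → l++,r--
[2,11] '3'=='3' → l++,r--
[3,10] '4'=='4' → l++,r--
[4,9] '6'=='6' → l++,r--
[5,8] '6'=='6' → l++,r--
[6,7] '2'!='3' → stop

7 moves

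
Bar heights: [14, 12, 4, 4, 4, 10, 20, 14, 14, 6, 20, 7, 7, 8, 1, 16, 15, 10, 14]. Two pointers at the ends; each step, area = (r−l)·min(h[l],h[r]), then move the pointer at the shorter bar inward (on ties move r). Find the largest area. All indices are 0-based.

l=0 r=18: min(14,14)*18=252 best=252 *, r--
l=0 r=17: min(14,10)*17=170 best=252, r--
l=0 r=16: min(14,15)*16=224 best=252, l++
l=1 r=16: min(12,15)*15=180 best=252, l++
l=2 r=16: min(4,15)*14=56 best=252, l++
l=3 r=16: min(4,15)*13=52 best=252, l++
l=4 r=16: min(4,15)*12=48 best=252, l++
l=5 r=16: min(10,15)*11=110 best=252, l++
l=6 r=16: min(20,15)*10=150 best=252, r--
l=6 r=15: min(20,16)*9=144 best=252, r--
l=6 r=14: min(20,1)*8=8 best=252, r--
l=6 r=13: min(20,8)*7=56 best=252, r--
l=6 r=12: min(20,7)*6=42 best=252, r--
l=6 r=11: min(20,7)*5=35 best=252, r--
l=6 r=10: min(20,20)*4=80 best=252, r--
l=6 r=9: min(20,6)*3=18 best=252, r--
l=6 r=8: min(20,14)*2=28 best=252, r--
l=6 r=7: min(20,14)*1=14 best=252, r--

max area = 252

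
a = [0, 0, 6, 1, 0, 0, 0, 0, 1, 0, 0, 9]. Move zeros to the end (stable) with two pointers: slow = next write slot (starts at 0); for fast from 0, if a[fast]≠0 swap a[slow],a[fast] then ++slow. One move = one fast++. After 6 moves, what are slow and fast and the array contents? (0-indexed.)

(s=0,f=0) a[fast]=0 → fast++
(s=0,f=1) a[fast]=0 → fast++
(s=0,f=2) a[fast]=6≠0 swap→a[0]=6 → slow++,fast++
(s=1,f=3) a[fast]=1≠0 swap→a[1]=1 → slow++,fast++
(s=2,f=4) a[fast]=0 → fast++
(s=2,f=5) a[fast]=0 → fast++

slow=2, fast=6, a=[6, 1, 0, 0, 0, 0, 0, 0, 1, 0, 0, 9]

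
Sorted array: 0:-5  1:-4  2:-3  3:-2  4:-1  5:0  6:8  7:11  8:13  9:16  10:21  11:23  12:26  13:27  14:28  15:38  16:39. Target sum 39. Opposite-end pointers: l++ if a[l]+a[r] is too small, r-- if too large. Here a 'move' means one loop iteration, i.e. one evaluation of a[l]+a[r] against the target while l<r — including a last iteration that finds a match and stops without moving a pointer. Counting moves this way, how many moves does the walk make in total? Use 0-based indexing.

6 moves

l=0 r=16: -5+39=34 <39, l++
l=1 r=16: -4+39=35 <39, l++
l=2 r=16: -3+39=36 <39, l++
l=3 r=16: -2+39=37 <39, l++
l=4 r=16: -1+39=38 <39, l++
l=5 r=16: 0+39=39, found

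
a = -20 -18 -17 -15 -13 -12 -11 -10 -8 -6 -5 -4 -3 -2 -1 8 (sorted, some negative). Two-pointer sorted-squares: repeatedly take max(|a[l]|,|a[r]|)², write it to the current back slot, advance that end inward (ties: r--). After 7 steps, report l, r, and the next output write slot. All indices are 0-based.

l=0 r=15: |-20|>|8| out[15]=400, l++
l=1 r=15: |-18|>|8| out[14]=324, l++
l=2 r=15: |-17|>|8| out[13]=289, l++
l=3 r=15: |-15|>|8| out[12]=225, l++
l=4 r=15: |-13|>|8| out[11]=169, l++
l=5 r=15: |-12|>|8| out[10]=144, l++
l=6 r=15: |-11|>|8| out[9]=121, l++

l=7, r=15, next write slot=8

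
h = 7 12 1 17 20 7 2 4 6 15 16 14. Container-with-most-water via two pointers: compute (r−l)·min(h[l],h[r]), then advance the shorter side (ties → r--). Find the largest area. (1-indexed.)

max area = 120

[1,12] min(7,14)*11=77 best=77 * → l++
[2,12] min(12,14)*10=120 best=120 * → l++
[3,12] min(1,14)*9=9 best=120 → l++
[4,12] min(17,14)*8=112 best=120 → r--
[4,11] min(17,16)*7=112 best=120 → r--
[4,10] min(17,15)*6=90 best=120 → r--
[4,9] min(17,6)*5=30 best=120 → r--
[4,8] min(17,4)*4=16 best=120 → r--
[4,7] min(17,2)*3=6 best=120 → r--
[4,6] min(17,7)*2=14 best=120 → r--
[4,5] min(17,20)*1=17 best=120 → l++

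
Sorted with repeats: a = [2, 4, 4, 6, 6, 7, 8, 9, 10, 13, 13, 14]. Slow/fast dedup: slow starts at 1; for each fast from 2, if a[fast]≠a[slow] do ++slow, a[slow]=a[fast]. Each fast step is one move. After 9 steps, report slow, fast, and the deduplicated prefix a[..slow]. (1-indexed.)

slow=8, fast=11, prefix=[2, 4, 6, 7, 8, 9, 10, 13]

(s=1,f=2) a[fast]=4≠a[slow]=2 write a[2]=4 → slow++,fast++
(s=2,f=3) a[fast]=4=a[slow] dup → fast++
(s=2,f=4) a[fast]=6≠a[slow]=4 write a[3]=6 → slow++,fast++
(s=3,f=5) a[fast]=6=a[slow] dup → fast++
(s=3,f=6) a[fast]=7≠a[slow]=6 write a[4]=7 → slow++,fast++
(s=4,f=7) a[fast]=8≠a[slow]=7 write a[5]=8 → slow++,fast++
(s=5,f=8) a[fast]=9≠a[slow]=8 write a[6]=9 → slow++,fast++
(s=6,f=9) a[fast]=10≠a[slow]=9 write a[7]=10 → slow++,fast++
(s=7,f=10) a[fast]=13≠a[slow]=10 write a[8]=13 → slow++,fast++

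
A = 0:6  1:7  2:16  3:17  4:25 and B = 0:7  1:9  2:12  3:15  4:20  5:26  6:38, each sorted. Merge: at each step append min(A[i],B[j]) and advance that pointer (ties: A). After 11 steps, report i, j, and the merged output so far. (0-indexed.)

[i=0,j=0] A[i]=6<=B[j]=7 take 6 → i++
[i=1,j=0] A[i]=7<=B[j]=7 take 7 → i++
[i=2,j=0] A[i]=16>B[j]=7 take 7 → j++
[i=2,j=1] A[i]=16>B[j]=9 take 9 → j++
[i=2,j=2] A[i]=16>B[j]=12 take 12 → j++
[i=2,j=3] A[i]=16>B[j]=15 take 15 → j++
[i=2,j=4] A[i]=16<=B[j]=20 take 16 → i++
[i=3,j=4] A[i]=17<=B[j]=20 take 17 → i++
[i=4,j=4] A[i]=25>B[j]=20 take 20 → j++
[i=4,j=5] A[i]=25<=B[j]=26 take 25 → i++
[i=5,j=5] A done, take B[j]=26 → j++

i=5, j=6, merged so far=[6, 7, 7, 9, 12, 15, 16, 17, 20, 25, 26]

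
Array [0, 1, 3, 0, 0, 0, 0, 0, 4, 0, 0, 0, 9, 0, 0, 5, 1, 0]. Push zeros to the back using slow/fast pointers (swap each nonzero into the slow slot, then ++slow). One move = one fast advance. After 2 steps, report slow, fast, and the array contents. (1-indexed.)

(s=1,f=1) a[fast]=0 → fast++
(s=1,f=2) a[fast]=1≠0 swap→a[1]=1 → slow++,fast++

slow=2, fast=3, a=[1, 0, 3, 0, 0, 0, 0, 0, 4, 0, 0, 0, 9, 0, 0, 5, 1, 0]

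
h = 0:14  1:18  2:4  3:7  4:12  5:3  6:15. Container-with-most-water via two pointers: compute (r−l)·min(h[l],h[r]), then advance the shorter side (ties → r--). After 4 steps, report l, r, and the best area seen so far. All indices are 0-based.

l=0 r=6: min(14,15)*6=84 best=84 *, l++
l=1 r=6: min(18,15)*5=75 best=84, r--
l=1 r=5: min(18,3)*4=12 best=84, r--
l=1 r=4: min(18,12)*3=36 best=84, r--

l=1, r=3, best area=84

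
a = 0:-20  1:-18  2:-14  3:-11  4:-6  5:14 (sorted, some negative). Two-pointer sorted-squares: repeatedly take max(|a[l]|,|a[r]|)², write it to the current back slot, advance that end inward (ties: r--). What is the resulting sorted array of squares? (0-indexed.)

[36, 121, 196, 196, 324, 400]

l=0 r=5: |-20|>|14| out[5]=400, l++
l=1 r=5: |-18|>|14| out[4]=324, l++
l=2 r=5: |-14|<=|14| out[3]=196, r--
l=2 r=4: |-14|>|-6| out[2]=196, l++
l=3 r=4: |-11|>|-6| out[1]=121, l++
l=4 r=4: |-6|<=|-6| out[0]=36, r--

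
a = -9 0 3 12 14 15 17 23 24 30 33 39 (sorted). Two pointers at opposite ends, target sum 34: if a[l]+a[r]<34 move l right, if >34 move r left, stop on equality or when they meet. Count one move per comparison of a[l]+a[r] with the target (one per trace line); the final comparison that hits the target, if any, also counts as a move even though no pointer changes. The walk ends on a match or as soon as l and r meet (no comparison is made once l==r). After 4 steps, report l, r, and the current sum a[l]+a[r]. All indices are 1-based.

l=3, r=10, sum=33

l=1 r=12: -9+39=30 <34, l++
l=2 r=12: 0+39=39 >34, r--
l=2 r=11: 0+33=33 <34, l++
l=3 r=11: 3+33=36 >34, r--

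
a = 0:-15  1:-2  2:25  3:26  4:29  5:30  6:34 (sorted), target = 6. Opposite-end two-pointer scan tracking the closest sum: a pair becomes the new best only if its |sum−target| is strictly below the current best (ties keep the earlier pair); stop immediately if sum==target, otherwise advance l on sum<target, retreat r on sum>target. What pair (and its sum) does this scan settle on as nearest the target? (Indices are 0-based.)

pair (-15, 25) with sum 10 (|Δ|=4)

[0,6] -15+34=19 d=13 * → r--
[0,5] -15+30=15 d=9 * → r--
[0,4] -15+29=14 d=8 * → r--
[0,3] -15+26=11 d=5 * → r--
[0,2] -15+25=10 d=4 * → r--
[0,1] -15+-2=-17 d=23 → l++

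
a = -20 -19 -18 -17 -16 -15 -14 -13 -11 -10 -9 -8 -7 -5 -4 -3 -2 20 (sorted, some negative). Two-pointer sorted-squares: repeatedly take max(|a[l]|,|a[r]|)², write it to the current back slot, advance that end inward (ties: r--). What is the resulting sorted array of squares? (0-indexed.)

[0,17] |-20|<=|20| out[17]=400 → r--
[0,16] |-20|>|-2| out[16]=400 → l++
[1,16] |-19|>|-2| out[15]=361 → l++
[2,16] |-18|>|-2| out[14]=324 → l++
[3,16] |-17|>|-2| out[13]=289 → l++
[4,16] |-16|>|-2| out[12]=256 → l++
[5,16] |-15|>|-2| out[11]=225 → l++
[6,16] |-14|>|-2| out[10]=196 → l++
[7,16] |-13|>|-2| out[9]=169 → l++
[8,16] |-11|>|-2| out[8]=121 → l++
[9,16] |-10|>|-2| out[7]=100 → l++
[10,16] |-9|>|-2| out[6]=81 → l++
[11,16] |-8|>|-2| out[5]=64 → l++
[12,16] |-7|>|-2| out[4]=49 → l++
[13,16] |-5|>|-2| out[3]=25 → l++
[14,16] |-4|>|-2| out[2]=16 → l++
[15,16] |-3|>|-2| out[1]=9 → l++
[16,16] |-2|<=|-2| out[0]=4 → r--

[4, 9, 16, 25, 49, 64, 81, 100, 121, 169, 196, 225, 256, 289, 324, 361, 400, 400]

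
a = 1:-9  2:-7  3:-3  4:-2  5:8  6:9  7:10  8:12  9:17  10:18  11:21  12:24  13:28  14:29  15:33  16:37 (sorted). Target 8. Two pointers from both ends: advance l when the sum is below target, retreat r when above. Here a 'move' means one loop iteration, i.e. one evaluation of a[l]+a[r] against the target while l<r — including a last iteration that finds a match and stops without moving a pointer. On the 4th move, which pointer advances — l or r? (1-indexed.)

[1,16] -9+37=28 >8 → r--
[1,15] -9+33=24 >8 → r--
[1,14] -9+29=20 >8 → r--
[1,13] -9+28=19 >8 → r--

r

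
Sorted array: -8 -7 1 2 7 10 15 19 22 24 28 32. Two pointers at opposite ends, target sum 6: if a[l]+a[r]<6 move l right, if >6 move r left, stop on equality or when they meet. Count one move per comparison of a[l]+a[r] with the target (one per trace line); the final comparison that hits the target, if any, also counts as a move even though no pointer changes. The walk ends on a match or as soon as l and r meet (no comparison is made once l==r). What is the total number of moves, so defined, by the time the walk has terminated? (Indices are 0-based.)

11 moves

[0,11] -8+32=24 >6 → r--
[0,10] -8+28=20 >6 → r--
[0,9] -8+24=16 >6 → r--
[0,8] -8+22=14 >6 → r--
[0,7] -8+19=11 >6 → r--
[0,6] -8+15=7 >6 → r--
[0,5] -8+10=2 <6 → l++
[1,5] -7+10=3 <6 → l++
[2,5] 1+10=11 >6 → r--
[2,4] 1+7=8 >6 → r--
[2,3] 1+2=3 <6 → l++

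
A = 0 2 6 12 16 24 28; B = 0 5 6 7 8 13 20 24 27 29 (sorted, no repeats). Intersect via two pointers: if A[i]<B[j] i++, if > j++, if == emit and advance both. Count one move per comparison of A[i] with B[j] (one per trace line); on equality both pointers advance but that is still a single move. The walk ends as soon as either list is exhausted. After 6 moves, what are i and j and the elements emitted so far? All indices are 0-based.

i=3, j=5, emitted=[0, 6]

[i=0,j=0] 0==0 emit → i++,j++
[i=1,j=1] 2<5 → i++
[i=2,j=1] 6>5 → j++
[i=2,j=2] 6==6 emit → i++,j++
[i=3,j=3] 12>7 → j++
[i=3,j=4] 12>8 → j++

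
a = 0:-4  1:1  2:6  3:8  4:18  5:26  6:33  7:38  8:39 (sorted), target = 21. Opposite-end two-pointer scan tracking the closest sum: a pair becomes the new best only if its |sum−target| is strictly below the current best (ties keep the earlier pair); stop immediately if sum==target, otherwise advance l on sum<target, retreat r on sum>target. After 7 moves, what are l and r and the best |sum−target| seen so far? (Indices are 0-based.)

[0,8] -4+39=35 d=14 * → r--
[0,7] -4+38=34 d=13 * → r--
[0,6] -4+33=29 d=8 * → r--
[0,5] -4+26=22 d=1 * → r--
[0,4] -4+18=14 d=7 → l++
[1,4] 1+18=19 d=2 → l++
[2,4] 6+18=24 d=3 → r--

l=2, r=3, best |Δ|=1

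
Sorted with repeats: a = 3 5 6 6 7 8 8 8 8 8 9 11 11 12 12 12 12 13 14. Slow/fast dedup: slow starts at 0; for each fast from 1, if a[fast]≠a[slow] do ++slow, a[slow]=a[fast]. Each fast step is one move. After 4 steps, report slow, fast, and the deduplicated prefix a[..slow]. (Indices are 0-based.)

(s=0,f=1) a[fast]=5≠a[slow]=3 write a[1]=5 → slow++,fast++
(s=1,f=2) a[fast]=6≠a[slow]=5 write a[2]=6 → slow++,fast++
(s=2,f=3) a[fast]=6=a[slow] dup → fast++
(s=2,f=4) a[fast]=7≠a[slow]=6 write a[3]=7 → slow++,fast++

slow=3, fast=5, prefix=[3, 5, 6, 7]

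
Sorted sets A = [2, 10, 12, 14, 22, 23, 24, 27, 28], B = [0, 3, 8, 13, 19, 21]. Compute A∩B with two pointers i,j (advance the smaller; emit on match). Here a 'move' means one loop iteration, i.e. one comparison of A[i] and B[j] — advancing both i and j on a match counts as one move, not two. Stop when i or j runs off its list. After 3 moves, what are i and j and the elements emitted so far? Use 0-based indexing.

i=0 j=0: 2>0, j++
i=0 j=1: 2<3, i++
i=1 j=1: 10>3, j++

i=1, j=2, emitted=[]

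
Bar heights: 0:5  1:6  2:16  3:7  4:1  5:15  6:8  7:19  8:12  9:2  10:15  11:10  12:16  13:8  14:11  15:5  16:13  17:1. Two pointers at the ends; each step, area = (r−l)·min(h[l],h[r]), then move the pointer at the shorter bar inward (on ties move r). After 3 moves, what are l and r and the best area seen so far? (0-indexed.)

l=2, r=16, best area=90

l=0 r=17: min(5,1)*17=17 best=17 *, r--
l=0 r=16: min(5,13)*16=80 best=80 *, l++
l=1 r=16: min(6,13)*15=90 best=90 *, l++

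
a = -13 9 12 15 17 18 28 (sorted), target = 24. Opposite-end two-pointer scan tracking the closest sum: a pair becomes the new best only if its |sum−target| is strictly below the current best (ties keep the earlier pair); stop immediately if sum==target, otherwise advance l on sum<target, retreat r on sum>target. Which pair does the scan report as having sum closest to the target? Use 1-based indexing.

l=1 r=7: -13+28=15 d=9 *, l++
l=2 r=7: 9+28=37 d=13, r--
l=2 r=6: 9+18=27 d=3 *, r--
l=2 r=5: 9+17=26 d=2 *, r--
l=2 r=4: 9+15=24 d=0 *, stop

pair (9, 15) with sum 24 (|Δ|=0)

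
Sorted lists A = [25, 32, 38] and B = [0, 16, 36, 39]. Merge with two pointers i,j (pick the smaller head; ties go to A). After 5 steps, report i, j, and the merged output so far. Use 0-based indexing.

[i=0,j=0] A[i]=25>B[j]=0 take 0 → j++
[i=0,j=1] A[i]=25>B[j]=16 take 16 → j++
[i=0,j=2] A[i]=25<=B[j]=36 take 25 → i++
[i=1,j=2] A[i]=32<=B[j]=36 take 32 → i++
[i=2,j=2] A[i]=38>B[j]=36 take 36 → j++

i=2, j=3, merged so far=[0, 16, 25, 32, 36]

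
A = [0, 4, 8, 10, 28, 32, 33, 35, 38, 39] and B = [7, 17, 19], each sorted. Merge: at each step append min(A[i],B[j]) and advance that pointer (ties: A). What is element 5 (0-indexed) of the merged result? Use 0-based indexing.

i=0 j=0: A[i]=0<=B[j]=7 take 0, i++
i=1 j=0: A[i]=4<=B[j]=7 take 4, i++
i=2 j=0: A[i]=8>B[j]=7 take 7, j++
i=2 j=1: A[i]=8<=B[j]=17 take 8, i++
i=3 j=1: A[i]=10<=B[j]=17 take 10, i++
i=4 j=1: A[i]=28>B[j]=17 take 17, j++
i=4 j=2: A[i]=28>B[j]=19 take 19, j++
i=4 j=3: B done, take A[i]=28, i++
i=5 j=3: B done, take A[i]=32, i++
i=6 j=3: B done, take A[i]=33, i++
i=7 j=3: B done, take A[i]=35, i++
i=8 j=3: B done, take A[i]=38, i++
i=9 j=3: B done, take A[i]=39, i++

merged[5] = 17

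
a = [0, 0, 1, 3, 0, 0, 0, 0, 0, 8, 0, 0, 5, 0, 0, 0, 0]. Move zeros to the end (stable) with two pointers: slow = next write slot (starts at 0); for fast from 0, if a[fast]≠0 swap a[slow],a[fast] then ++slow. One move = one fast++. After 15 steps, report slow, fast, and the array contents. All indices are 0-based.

slow=4, fast=15, a=[1, 3, 8, 5, 0, 0, 0, 0, 0, 0, 0, 0, 0, 0, 0, 0, 0]

(s=0,f=0) a[fast]=0 → fast++
(s=0,f=1) a[fast]=0 → fast++
(s=0,f=2) a[fast]=1≠0 swap→a[0]=1 → slow++,fast++
(s=1,f=3) a[fast]=3≠0 swap→a[1]=3 → slow++,fast++
(s=2,f=4) a[fast]=0 → fast++
(s=2,f=5) a[fast]=0 → fast++
(s=2,f=6) a[fast]=0 → fast++
(s=2,f=7) a[fast]=0 → fast++
(s=2,f=8) a[fast]=0 → fast++
(s=2,f=9) a[fast]=8≠0 swap→a[2]=8 → slow++,fast++
(s=3,f=10) a[fast]=0 → fast++
(s=3,f=11) a[fast]=0 → fast++
(s=3,f=12) a[fast]=5≠0 swap→a[3]=5 → slow++,fast++
(s=4,f=13) a[fast]=0 → fast++
(s=4,f=14) a[fast]=0 → fast++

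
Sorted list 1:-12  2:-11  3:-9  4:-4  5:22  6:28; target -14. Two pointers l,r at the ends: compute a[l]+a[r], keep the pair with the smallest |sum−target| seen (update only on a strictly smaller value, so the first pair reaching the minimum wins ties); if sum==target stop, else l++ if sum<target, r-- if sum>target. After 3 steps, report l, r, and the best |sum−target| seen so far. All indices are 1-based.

l=1 r=6: -12+28=16 d=30 *, r--
l=1 r=5: -12+22=10 d=24 *, r--
l=1 r=4: -12+-4=-16 d=2 *, l++

l=2, r=4, best |Δ|=2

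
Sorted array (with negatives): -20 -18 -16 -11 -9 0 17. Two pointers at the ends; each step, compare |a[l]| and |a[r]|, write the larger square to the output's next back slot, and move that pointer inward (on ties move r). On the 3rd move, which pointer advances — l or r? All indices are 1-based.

l=1 r=7: |-20|>|17| out[7]=400, l++
l=2 r=7: |-18|>|17| out[6]=324, l++
l=3 r=7: |-16|<=|17| out[5]=289, r--

r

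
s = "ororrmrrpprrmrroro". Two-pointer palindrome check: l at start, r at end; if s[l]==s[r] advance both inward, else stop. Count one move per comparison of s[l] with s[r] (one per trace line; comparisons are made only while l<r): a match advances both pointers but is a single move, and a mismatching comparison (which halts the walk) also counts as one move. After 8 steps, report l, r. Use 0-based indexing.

l=8, r=9

l=0 r=17: 'o'=='o', l++,r--
l=1 r=16: 'r'=='r', l++,r--
l=2 r=15: 'o'=='o', l++,r--
l=3 r=14: 'r'=='r', l++,r--
l=4 r=13: 'r'=='r', l++,r--
l=5 r=12: 'm'=='m', l++,r--
l=6 r=11: 'r'=='r', l++,r--
l=7 r=10: 'r'=='r', l++,r--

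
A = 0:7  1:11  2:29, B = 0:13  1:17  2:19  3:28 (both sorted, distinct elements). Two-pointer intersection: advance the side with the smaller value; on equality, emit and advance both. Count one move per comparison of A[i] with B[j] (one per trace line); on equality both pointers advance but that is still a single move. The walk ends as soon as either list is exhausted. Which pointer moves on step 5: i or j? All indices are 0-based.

j

[i=0,j=0] 7<13 → i++
[i=1,j=0] 11<13 → i++
[i=2,j=0] 29>13 → j++
[i=2,j=1] 29>17 → j++
[i=2,j=2] 29>19 → j++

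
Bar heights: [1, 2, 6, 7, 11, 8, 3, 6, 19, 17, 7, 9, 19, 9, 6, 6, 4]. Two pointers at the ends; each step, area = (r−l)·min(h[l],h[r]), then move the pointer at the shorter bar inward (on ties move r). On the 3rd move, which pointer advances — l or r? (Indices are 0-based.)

[0,16] min(1,4)*16=16 best=16 * → l++
[1,16] min(2,4)*15=30 best=30 * → l++
[2,16] min(6,4)*14=56 best=56 * → r--

r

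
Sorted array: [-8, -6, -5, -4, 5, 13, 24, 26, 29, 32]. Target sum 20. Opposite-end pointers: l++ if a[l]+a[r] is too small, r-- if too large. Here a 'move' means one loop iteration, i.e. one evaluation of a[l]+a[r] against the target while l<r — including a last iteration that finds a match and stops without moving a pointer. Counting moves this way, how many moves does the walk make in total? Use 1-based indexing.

4 moves

[1,10] -8+32=24 >20 → r--
[1,9] -8+29=21 >20 → r--
[1,8] -8+26=18 <20 → l++
[2,8] -6+26=20 → found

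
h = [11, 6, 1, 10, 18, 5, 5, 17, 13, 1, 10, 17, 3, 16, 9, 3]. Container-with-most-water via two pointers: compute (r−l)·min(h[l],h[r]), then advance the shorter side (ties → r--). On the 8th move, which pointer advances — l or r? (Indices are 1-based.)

r

l=1 r=16: min(11,3)*15=45 best=45 *, r--
l=1 r=15: min(11,9)*14=126 best=126 *, r--
l=1 r=14: min(11,16)*13=143 best=143 *, l++
l=2 r=14: min(6,16)*12=72 best=143, l++
l=3 r=14: min(1,16)*11=11 best=143, l++
l=4 r=14: min(10,16)*10=100 best=143, l++
l=5 r=14: min(18,16)*9=144 best=144 *, r--
l=5 r=13: min(18,3)*8=24 best=144, r--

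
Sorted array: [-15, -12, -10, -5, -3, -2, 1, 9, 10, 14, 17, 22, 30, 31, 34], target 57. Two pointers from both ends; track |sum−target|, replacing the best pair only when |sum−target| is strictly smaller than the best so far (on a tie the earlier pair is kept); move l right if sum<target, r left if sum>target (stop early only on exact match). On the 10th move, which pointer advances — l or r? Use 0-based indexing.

[0,14] -15+34=19 d=38 * → l++
[1,14] -12+34=22 d=35 * → l++
[2,14] -10+34=24 d=33 * → l++
[3,14] -5+34=29 d=28 * → l++
[4,14] -3+34=31 d=26 * → l++
[5,14] -2+34=32 d=25 * → l++
[6,14] 1+34=35 d=22 * → l++
[7,14] 9+34=43 d=14 * → l++
[8,14] 10+34=44 d=13 * → l++
[9,14] 14+34=48 d=9 * → l++

l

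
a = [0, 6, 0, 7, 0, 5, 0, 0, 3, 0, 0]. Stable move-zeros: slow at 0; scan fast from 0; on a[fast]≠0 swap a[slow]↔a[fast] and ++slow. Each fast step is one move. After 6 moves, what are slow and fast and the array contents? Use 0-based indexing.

slow=0 fast=0: a[fast]=0, fast++
slow=0 fast=1: a[fast]=6≠0 swap→a[0]=6, slow++,fast++
slow=1 fast=2: a[fast]=0, fast++
slow=1 fast=3: a[fast]=7≠0 swap→a[1]=7, slow++,fast++
slow=2 fast=4: a[fast]=0, fast++
slow=2 fast=5: a[fast]=5≠0 swap→a[2]=5, slow++,fast++

slow=3, fast=6, a=[6, 7, 5, 0, 0, 0, 0, 0, 3, 0, 0]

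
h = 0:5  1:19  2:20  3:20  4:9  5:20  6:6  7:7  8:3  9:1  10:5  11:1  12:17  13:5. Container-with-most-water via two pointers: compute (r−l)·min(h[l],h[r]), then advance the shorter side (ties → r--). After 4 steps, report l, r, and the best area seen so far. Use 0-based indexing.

l=1, r=10, best area=187

l=0 r=13: min(5,5)*13=65 best=65 *, r--
l=0 r=12: min(5,17)*12=60 best=65, l++
l=1 r=12: min(19,17)*11=187 best=187 *, r--
l=1 r=11: min(19,1)*10=10 best=187, r--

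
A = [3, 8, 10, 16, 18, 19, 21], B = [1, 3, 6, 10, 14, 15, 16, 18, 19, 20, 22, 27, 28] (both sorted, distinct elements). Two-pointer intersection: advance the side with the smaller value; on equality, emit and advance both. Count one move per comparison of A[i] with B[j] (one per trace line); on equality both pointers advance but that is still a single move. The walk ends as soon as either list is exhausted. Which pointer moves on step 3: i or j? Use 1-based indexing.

j

i=1 j=1: 3>1, j++
i=1 j=2: 3==3 emit, i++,j++
i=2 j=3: 8>6, j++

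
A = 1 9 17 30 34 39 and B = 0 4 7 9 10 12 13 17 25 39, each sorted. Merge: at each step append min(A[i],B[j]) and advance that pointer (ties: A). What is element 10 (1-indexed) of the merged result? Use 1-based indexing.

merged[10] = 17

[i=1,j=1] A[i]=1>B[j]=0 take 0 → j++
[i=1,j=2] A[i]=1<=B[j]=4 take 1 → i++
[i=2,j=2] A[i]=9>B[j]=4 take 4 → j++
[i=2,j=3] A[i]=9>B[j]=7 take 7 → j++
[i=2,j=4] A[i]=9<=B[j]=9 take 9 → i++
[i=3,j=4] A[i]=17>B[j]=9 take 9 → j++
[i=3,j=5] A[i]=17>B[j]=10 take 10 → j++
[i=3,j=6] A[i]=17>B[j]=12 take 12 → j++
[i=3,j=7] A[i]=17>B[j]=13 take 13 → j++
[i=3,j=8] A[i]=17<=B[j]=17 take 17 → i++
[i=4,j=8] A[i]=30>B[j]=17 take 17 → j++
[i=4,j=9] A[i]=30>B[j]=25 take 25 → j++
[i=4,j=10] A[i]=30<=B[j]=39 take 30 → i++
[i=5,j=10] A[i]=34<=B[j]=39 take 34 → i++
[i=6,j=10] A[i]=39<=B[j]=39 take 39 → i++
[i=7,j=10] A done, take B[j]=39 → j++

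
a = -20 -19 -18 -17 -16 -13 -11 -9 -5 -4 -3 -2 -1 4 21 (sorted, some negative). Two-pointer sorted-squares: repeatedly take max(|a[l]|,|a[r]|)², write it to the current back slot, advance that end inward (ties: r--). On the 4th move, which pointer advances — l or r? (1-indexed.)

l=1 r=15: |-20|<=|21| out[15]=441, r--
l=1 r=14: |-20|>|4| out[14]=400, l++
l=2 r=14: |-19|>|4| out[13]=361, l++
l=3 r=14: |-18|>|4| out[12]=324, l++

l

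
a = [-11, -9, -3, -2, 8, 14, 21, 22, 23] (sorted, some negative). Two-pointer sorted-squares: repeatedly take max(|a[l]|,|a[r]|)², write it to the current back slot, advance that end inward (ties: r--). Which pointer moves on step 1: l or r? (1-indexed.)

r

l=1 r=9: |-11|<=|23| out[9]=529, r--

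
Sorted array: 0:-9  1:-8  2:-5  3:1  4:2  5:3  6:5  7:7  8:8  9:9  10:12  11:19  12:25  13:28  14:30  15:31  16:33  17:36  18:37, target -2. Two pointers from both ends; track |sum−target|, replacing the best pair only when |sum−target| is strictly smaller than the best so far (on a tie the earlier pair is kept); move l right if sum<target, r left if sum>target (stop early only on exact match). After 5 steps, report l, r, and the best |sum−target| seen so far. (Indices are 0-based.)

l=0, r=13, best |Δ|=23

l=0 r=18: -9+37=28 d=30 *, r--
l=0 r=17: -9+36=27 d=29 *, r--
l=0 r=16: -9+33=24 d=26 *, r--
l=0 r=15: -9+31=22 d=24 *, r--
l=0 r=14: -9+30=21 d=23 *, r--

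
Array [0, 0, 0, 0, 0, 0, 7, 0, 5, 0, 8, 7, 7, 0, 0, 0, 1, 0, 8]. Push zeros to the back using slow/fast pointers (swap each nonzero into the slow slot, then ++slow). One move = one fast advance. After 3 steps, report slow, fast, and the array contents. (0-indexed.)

slow=0, fast=3, a=[0, 0, 0, 0, 0, 0, 7, 0, 5, 0, 8, 7, 7, 0, 0, 0, 1, 0, 8]

slow=0 fast=0: a[fast]=0, fast++
slow=0 fast=1: a[fast]=0, fast++
slow=0 fast=2: a[fast]=0, fast++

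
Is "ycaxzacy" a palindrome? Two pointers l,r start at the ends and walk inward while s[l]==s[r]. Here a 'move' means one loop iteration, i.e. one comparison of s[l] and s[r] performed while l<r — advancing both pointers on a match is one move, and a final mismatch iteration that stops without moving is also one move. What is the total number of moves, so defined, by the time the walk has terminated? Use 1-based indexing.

l=1 r=8: 'y'=='y', l++,r--
l=2 r=7: 'c'=='c', l++,r--
l=3 r=6: 'a'=='a', l++,r--
l=4 r=5: 'x'!='z', stop

4 moves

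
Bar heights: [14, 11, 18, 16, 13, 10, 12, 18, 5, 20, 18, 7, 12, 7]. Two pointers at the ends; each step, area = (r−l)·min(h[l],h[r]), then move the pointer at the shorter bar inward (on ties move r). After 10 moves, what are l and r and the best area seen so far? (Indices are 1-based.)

l=7, r=10, best area=144

[1,14] min(14,7)*13=91 best=91 * → r--
[1,13] min(14,12)*12=144 best=144 * → r--
[1,12] min(14,7)*11=77 best=144 → r--
[1,11] min(14,18)*10=140 best=144 → l++
[2,11] min(11,18)*9=99 best=144 → l++
[3,11] min(18,18)*8=144 best=144 → r--
[3,10] min(18,20)*7=126 best=144 → l++
[4,10] min(16,20)*6=96 best=144 → l++
[5,10] min(13,20)*5=65 best=144 → l++
[6,10] min(10,20)*4=40 best=144 → l++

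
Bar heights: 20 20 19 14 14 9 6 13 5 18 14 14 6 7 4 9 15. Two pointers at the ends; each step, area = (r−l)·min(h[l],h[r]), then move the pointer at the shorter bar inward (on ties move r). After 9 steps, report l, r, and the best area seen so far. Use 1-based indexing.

l=1 r=17: min(20,15)*16=240 best=240 *, r--
l=1 r=16: min(20,9)*15=135 best=240, r--
l=1 r=15: min(20,4)*14=56 best=240, r--
l=1 r=14: min(20,7)*13=91 best=240, r--
l=1 r=13: min(20,6)*12=72 best=240, r--
l=1 r=12: min(20,14)*11=154 best=240, r--
l=1 r=11: min(20,14)*10=140 best=240, r--
l=1 r=10: min(20,18)*9=162 best=240, r--
l=1 r=9: min(20,5)*8=40 best=240, r--

l=1, r=8, best area=240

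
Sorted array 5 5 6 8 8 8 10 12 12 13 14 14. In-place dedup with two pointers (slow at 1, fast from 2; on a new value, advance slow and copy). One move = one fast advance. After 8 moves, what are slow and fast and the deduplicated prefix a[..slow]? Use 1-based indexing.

slow=5, fast=10, prefix=[5, 6, 8, 10, 12]

slow=1 fast=2: a[fast]=5=a[slow] dup, fast++
slow=1 fast=3: a[fast]=6≠a[slow]=5 write a[2]=6, slow++,fast++
slow=2 fast=4: a[fast]=8≠a[slow]=6 write a[3]=8, slow++,fast++
slow=3 fast=5: a[fast]=8=a[slow] dup, fast++
slow=3 fast=6: a[fast]=8=a[slow] dup, fast++
slow=3 fast=7: a[fast]=10≠a[slow]=8 write a[4]=10, slow++,fast++
slow=4 fast=8: a[fast]=12≠a[slow]=10 write a[5]=12, slow++,fast++
slow=5 fast=9: a[fast]=12=a[slow] dup, fast++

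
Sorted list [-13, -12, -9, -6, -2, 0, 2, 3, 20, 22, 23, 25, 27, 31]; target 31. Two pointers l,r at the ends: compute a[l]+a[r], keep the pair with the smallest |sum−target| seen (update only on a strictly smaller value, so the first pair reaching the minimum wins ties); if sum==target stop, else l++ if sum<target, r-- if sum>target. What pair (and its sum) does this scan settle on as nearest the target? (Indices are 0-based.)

[0,13] -13+31=18 d=13 * → l++
[1,13] -12+31=19 d=12 * → l++
[2,13] -9+31=22 d=9 * → l++
[3,13] -6+31=25 d=6 * → l++
[4,13] -2+31=29 d=2 * → l++
[5,13] 0+31=31 d=0 * → stop

pair (0, 31) with sum 31 (|Δ|=0)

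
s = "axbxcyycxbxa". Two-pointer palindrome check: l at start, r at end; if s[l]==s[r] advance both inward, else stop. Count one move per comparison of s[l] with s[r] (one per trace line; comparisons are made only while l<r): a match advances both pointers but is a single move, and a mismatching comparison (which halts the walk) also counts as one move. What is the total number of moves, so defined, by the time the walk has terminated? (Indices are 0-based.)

6 moves

l=0 r=11: 'a'=='a', l++,r--
l=1 r=10: 'x'=='x', l++,r--
l=2 r=9: 'b'=='b', l++,r--
l=3 r=8: 'x'=='x', l++,r--
l=4 r=7: 'c'=='c', l++,r--
l=5 r=6: 'y'=='y', l++,r--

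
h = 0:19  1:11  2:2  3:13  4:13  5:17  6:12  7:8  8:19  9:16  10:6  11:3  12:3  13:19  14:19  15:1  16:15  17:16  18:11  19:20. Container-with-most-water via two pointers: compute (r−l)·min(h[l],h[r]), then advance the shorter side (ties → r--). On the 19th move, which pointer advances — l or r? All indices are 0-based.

[0,19] min(19,20)*19=361 best=361 * → l++
[1,19] min(11,20)*18=198 best=361 → l++
[2,19] min(2,20)*17=34 best=361 → l++
[3,19] min(13,20)*16=208 best=361 → l++
[4,19] min(13,20)*15=195 best=361 → l++
[5,19] min(17,20)*14=238 best=361 → l++
[6,19] min(12,20)*13=156 best=361 → l++
[7,19] min(8,20)*12=96 best=361 → l++
[8,19] min(19,20)*11=209 best=361 → l++
[9,19] min(16,20)*10=160 best=361 → l++
[10,19] min(6,20)*9=54 best=361 → l++
[11,19] min(3,20)*8=24 best=361 → l++
[12,19] min(3,20)*7=21 best=361 → l++
[13,19] min(19,20)*6=114 best=361 → l++
[14,19] min(19,20)*5=95 best=361 → l++
[15,19] min(1,20)*4=4 best=361 → l++
[16,19] min(15,20)*3=45 best=361 → l++
[17,19] min(16,20)*2=32 best=361 → l++
[18,19] min(11,20)*1=11 best=361 → l++

l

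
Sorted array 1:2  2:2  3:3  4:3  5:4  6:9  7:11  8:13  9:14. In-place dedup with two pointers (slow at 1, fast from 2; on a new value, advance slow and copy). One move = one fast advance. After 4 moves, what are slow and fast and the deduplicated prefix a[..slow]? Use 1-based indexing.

(s=1,f=2) a[fast]=2=a[slow] dup → fast++
(s=1,f=3) a[fast]=3≠a[slow]=2 write a[2]=3 → slow++,fast++
(s=2,f=4) a[fast]=3=a[slow] dup → fast++
(s=2,f=5) a[fast]=4≠a[slow]=3 write a[3]=4 → slow++,fast++

slow=3, fast=6, prefix=[2, 3, 4]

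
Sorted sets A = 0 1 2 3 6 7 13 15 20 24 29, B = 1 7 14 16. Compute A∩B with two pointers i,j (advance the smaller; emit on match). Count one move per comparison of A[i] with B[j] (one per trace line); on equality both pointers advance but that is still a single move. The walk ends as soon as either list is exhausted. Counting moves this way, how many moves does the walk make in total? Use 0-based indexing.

10 moves

[i=0,j=0] 0<1 → i++
[i=1,j=0] 1==1 emit → i++,j++
[i=2,j=1] 2<7 → i++
[i=3,j=1] 3<7 → i++
[i=4,j=1] 6<7 → i++
[i=5,j=1] 7==7 emit → i++,j++
[i=6,j=2] 13<14 → i++
[i=7,j=2] 15>14 → j++
[i=7,j=3] 15<16 → i++
[i=8,j=3] 20>16 → j++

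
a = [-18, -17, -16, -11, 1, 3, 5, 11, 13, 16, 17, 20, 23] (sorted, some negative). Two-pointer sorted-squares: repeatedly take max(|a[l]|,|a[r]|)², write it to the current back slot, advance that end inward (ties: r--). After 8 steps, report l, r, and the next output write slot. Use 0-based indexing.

l=0 r=12: |-18|<=|23| out[12]=529, r--
l=0 r=11: |-18|<=|20| out[11]=400, r--
l=0 r=10: |-18|>|17| out[10]=324, l++
l=1 r=10: |-17|<=|17| out[9]=289, r--
l=1 r=9: |-17|>|16| out[8]=289, l++
l=2 r=9: |-16|<=|16| out[7]=256, r--
l=2 r=8: |-16|>|13| out[6]=256, l++
l=3 r=8: |-11|<=|13| out[5]=169, r--

l=3, r=7, next write slot=4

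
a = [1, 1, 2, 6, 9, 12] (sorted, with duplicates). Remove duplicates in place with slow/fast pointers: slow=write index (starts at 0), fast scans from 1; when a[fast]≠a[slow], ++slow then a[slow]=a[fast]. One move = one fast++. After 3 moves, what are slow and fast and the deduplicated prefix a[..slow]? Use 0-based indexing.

slow=2, fast=4, prefix=[1, 2, 6]

(s=0,f=1) a[fast]=1=a[slow] dup → fast++
(s=0,f=2) a[fast]=2≠a[slow]=1 write a[1]=2 → slow++,fast++
(s=1,f=3) a[fast]=6≠a[slow]=2 write a[2]=6 → slow++,fast++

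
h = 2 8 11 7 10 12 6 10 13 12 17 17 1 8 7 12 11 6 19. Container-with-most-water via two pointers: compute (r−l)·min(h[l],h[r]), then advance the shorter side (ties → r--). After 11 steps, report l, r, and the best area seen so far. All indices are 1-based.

[1,19] min(2,19)*18=36 best=36 * → l++
[2,19] min(8,19)*17=136 best=136 * → l++
[3,19] min(11,19)*16=176 best=176 * → l++
[4,19] min(7,19)*15=105 best=176 → l++
[5,19] min(10,19)*14=140 best=176 → l++
[6,19] min(12,19)*13=156 best=176 → l++
[7,19] min(6,19)*12=72 best=176 → l++
[8,19] min(10,19)*11=110 best=176 → l++
[9,19] min(13,19)*10=130 best=176 → l++
[10,19] min(12,19)*9=108 best=176 → l++
[11,19] min(17,19)*8=136 best=176 → l++

l=12, r=19, best area=176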